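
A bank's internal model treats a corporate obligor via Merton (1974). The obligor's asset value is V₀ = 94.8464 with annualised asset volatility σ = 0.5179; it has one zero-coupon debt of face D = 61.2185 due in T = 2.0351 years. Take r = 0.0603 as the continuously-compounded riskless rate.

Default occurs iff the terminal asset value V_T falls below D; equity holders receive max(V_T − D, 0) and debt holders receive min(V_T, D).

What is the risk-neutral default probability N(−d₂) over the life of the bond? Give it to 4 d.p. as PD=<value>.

d₁ = [ln(V₀/D) + (r + σ²/2)T] / (σ√T)
   = [ln(94.8464/61.2185) + (0.0603 + 0.5·0.5179²)·2.0351] / (0.5179·√2.0351)
   = [0.437809 + 0.395644] / 0.738820 = 1.128087
d₂ = d₁ − σ√T = 1.128087 − 0.738820 = 0.389267
risk-neutral PD = N(−d₂) = N(-0.389267) = 0.348539

PD=0.3485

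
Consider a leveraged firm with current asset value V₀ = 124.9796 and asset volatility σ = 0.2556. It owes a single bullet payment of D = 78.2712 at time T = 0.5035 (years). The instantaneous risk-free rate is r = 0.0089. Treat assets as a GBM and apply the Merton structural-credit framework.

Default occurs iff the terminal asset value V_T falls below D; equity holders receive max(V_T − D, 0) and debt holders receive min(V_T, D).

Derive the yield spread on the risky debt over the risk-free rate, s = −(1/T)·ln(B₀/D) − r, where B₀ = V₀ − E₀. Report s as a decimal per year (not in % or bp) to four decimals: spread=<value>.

spread=0.0007

d₁ = [ln(V₀/D) + (r + σ²/2)T] / (σ√T)
   = [ln(124.9796/78.2712) + (0.0089 + 0.5·0.2556²)·0.5035] / (0.2556·√0.5035)
   = [0.467971 + 0.020928] / 0.181368 = 2.695620
d₂ = d₁ − σ√T = 2.695620 − 0.181368 = 2.514252
N(d₁) = 0.996487,  N(d₂) = 0.994036,  e^(−rT) = 0.995529
E₀ = V₀·N(d₁) − D·e^(−rT)·N(d₂)
   = 124.9796·0.996487 − 78.2712·0.995529·0.994036 = 47.084063
B₀ = V₀ − E₀ = 124.9796 − 47.084063 = 77.895537
spread = −(1/T)·ln(B₀/D) − r = −(1/0.5035)·ln(77.895537/78.2712) − 0.0089 = 0.00065524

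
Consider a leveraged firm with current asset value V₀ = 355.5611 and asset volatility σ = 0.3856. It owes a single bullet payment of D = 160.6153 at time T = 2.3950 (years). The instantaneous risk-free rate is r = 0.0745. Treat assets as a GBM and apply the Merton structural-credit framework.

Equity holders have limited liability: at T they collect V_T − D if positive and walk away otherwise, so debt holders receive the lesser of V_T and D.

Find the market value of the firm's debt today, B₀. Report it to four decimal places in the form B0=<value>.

d₁ = [ln(V₀/D) + (r + σ²/2)T] / (σ√T)
   = [ln(355.5611/160.6153) + (0.0745 + 0.5·0.3856²)·2.3950] / (0.3856·√2.3950)
   = [0.794685 + 0.356481] / 0.596746 = 1.929070
d₂ = d₁ − σ√T = 1.929070 − 0.596746 = 1.332324
N(d₁) = 0.973139,  N(d₂) = 0.908623,  e^(−rT) = 0.836585
E₀ = V₀·N(d₁) − D·e^(−rT)·N(d₂)
   = 355.5611·0.973139 − 160.6153·0.836585·0.908623 = 223.920202
B₀ = V₀ − E₀ = 355.5611 − 223.920202 = 131.640898

B0=131.6409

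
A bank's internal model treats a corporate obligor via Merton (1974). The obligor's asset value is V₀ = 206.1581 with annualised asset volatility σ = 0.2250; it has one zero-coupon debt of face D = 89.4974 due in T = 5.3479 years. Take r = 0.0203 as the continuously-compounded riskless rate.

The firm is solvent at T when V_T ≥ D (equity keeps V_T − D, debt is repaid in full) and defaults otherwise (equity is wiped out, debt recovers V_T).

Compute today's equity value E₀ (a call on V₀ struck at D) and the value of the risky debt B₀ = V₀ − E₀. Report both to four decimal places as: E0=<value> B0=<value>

E0=126.7707 B0=79.3874

d₁ = [ln(V₀/D) + (r + σ²/2)T] / (σ√T)
   = [ln(206.1581/89.4974) + (0.0203 + 0.5·0.2250²)·5.3479] / (0.2250·√5.3479)
   = [0.834434 + 0.243931] / 0.520324 = 2.072486
d₂ = d₁ − σ√T = 2.072486 − 0.520324 = 1.552161
N(d₁) = 0.980890,  N(d₂) = 0.939688,  e^(−rT) = 0.897123
E₀ = V₀·N(d₁) − D·e^(−rT)·N(d₂)
   = 206.1581·0.980890 − 89.4974·0.897123·0.939688 = 126.770676
B₀ = V₀ − E₀ = 206.1581 − 126.770676 = 79.387424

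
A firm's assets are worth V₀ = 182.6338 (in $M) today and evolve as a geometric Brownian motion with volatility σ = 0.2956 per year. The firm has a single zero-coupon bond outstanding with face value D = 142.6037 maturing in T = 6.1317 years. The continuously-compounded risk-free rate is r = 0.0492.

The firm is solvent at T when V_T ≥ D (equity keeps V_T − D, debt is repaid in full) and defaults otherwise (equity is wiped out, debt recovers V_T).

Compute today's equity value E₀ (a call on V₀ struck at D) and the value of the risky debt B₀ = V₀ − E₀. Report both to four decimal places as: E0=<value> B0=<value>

d₁ = [ln(V₀/D) + (r + σ²/2)T] / (σ√T)
   = [ln(182.6338/142.6037) + (0.0492 + 0.5·0.2956²)·6.1317] / (0.2956·√6.1317)
   = [0.247414 + 0.569572] / 0.731973 = 1.116142
d₂ = d₁ − σ√T = 1.116142 − 0.731973 = 0.384169
N(d₁) = 0.867819,  N(d₂) = 0.649573,  e^(−rT) = 0.739575
E₀ = V₀·N(d₁) − D·e^(−rT)·N(d₂)
   = 182.6338·0.867819 − 142.6037·0.739575·0.649573 = 89.985138
B₀ = V₀ − E₀ = 182.6338 − 89.985138 = 92.648662

E0=89.9851 B0=92.6487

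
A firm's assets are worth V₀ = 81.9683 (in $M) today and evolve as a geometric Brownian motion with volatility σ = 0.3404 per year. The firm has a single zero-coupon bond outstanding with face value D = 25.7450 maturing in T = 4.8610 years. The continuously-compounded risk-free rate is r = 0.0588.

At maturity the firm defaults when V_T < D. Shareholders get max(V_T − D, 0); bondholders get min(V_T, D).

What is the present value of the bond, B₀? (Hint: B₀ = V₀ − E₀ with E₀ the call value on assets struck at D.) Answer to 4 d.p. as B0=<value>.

B0=19.0508

d₁ = [ln(V₀/D) + (r + σ²/2)T] / (σ√T)
   = [ln(81.9683/25.7450) + (0.0588 + 0.5·0.3404²)·4.8610] / (0.3404·√4.8610)
   = [1.158092 + 0.567454] / 0.750503 = 2.299187
d₂ = d₁ − σ√T = 2.299187 − 0.750503 = 1.548684
N(d₁) = 0.989253,  N(d₂) = 0.939271,  e^(−rT) = 0.751393
E₀ = V₀·N(d₁) − D·e^(−rT)·N(d₂)
   = 81.9683·0.989253 − 25.7450·0.751393·0.939271 = 62.917543
B₀ = V₀ − E₀ = 81.9683 − 62.917543 = 19.050757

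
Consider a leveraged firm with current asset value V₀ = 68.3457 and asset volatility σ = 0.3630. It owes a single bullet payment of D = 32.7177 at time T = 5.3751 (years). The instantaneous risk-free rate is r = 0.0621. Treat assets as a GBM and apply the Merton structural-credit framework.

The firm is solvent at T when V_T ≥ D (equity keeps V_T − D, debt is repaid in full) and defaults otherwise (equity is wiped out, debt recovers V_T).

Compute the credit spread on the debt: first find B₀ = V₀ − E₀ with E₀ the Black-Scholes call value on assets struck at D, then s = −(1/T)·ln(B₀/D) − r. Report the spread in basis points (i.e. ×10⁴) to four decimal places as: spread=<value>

spread=125.7423

d₁ = [ln(V₀/D) + (r + σ²/2)T] / (σ√T)
   = [ln(68.3457/32.7177) + (0.0621 + 0.5·0.3630²)·5.3751] / (0.3630·√5.3751)
   = [0.736662 + 0.687929] / 0.841589 = 1.692741
d₂ = d₁ − σ√T = 1.692741 − 0.841589 = 0.851153
N(d₁) = 0.954748,  N(d₂) = 0.802658,  e^(−rT) = 0.716202
E₀ = V₀·N(d₁) − D·e^(−rT)·N(d₂)
   = 68.3457·0.954748 − 32.7177·0.716202·0.802658 = 46.444646
B₀ = V₀ − E₀ = 68.3457 − 46.444646 = 21.901054
spread = −(1/T)·ln(B₀/D) − r = −(1/5.3751)·ln(21.901054/32.7177) − 0.0621 = 0.01257423
in basis points: 0.01257423 × 10⁴ = 125.7423 bp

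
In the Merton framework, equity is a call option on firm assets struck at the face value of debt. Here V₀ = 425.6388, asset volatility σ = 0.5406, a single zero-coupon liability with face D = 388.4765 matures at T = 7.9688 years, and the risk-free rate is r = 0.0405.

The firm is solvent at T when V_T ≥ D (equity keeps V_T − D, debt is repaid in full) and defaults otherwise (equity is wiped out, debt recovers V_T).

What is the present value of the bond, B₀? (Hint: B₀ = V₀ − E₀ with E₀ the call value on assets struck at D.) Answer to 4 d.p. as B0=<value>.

d₁ = [ln(V₀/D) + (r + σ²/2)T] / (σ√T)
   = [ln(425.6388/388.4765) + (0.0405 + 0.5·0.5406²)·7.9688] / (0.5406·√7.9688)
   = [0.091358 + 1.487171] / 1.526063 = 1.034380
d₂ = d₁ − σ√T = 1.034380 − 1.526063 = -0.491683
N(d₁) = 0.849521,  N(d₂) = 0.311472,  e^(−rT) = 0.724165
E₀ = V₀·N(d₁) − D·e^(−rT)·N(d₂)
   = 425.6388·0.849521 − 388.4765·0.724165·0.311472 = 273.965466
B₀ = V₀ − E₀ = 425.6388 − 273.965466 = 151.673334

B0=151.6733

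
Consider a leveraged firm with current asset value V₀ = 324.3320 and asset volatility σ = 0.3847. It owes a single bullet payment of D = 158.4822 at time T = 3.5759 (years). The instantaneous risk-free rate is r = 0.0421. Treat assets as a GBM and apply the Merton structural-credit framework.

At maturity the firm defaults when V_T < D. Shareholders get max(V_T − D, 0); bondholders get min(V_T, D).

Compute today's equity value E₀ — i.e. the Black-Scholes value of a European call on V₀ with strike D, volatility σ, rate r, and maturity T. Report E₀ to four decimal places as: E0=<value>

E0=196.3558

d₁ = [ln(V₀/D) + (r + σ²/2)T] / (σ√T)
   = [ln(324.3320/158.4822) + (0.0421 + 0.5·0.3847²)·3.5759] / (0.3847·√3.5759)
   = [0.716125 + 0.415151] / 0.727470 = 1.555085
d₂ = d₁ − σ√T = 1.555085 − 0.727470 = 0.827615
N(d₁) = 0.940037,  N(d₂) = 0.796056,  e^(−rT) = 0.860239
E₀ = V₀·N(d₁) − D·e^(−rT)·N(d₂)
   = 324.3320·0.940037 − 158.4822·0.860239·0.796056 = 196.355813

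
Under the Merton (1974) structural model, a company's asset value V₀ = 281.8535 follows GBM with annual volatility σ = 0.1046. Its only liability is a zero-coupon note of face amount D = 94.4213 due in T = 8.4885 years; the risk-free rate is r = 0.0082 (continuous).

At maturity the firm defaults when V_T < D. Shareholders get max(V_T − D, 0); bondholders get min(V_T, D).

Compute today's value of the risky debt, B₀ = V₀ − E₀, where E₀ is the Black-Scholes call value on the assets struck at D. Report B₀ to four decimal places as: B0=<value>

B0=88.0718

d₁ = [ln(V₀/D) + (r + σ²/2)T] / (σ√T)
   = [ln(281.8535/94.4213) + (0.0082 + 0.5·0.1046²)·8.4885] / (0.1046·√8.4885)
   = [1.093621 + 0.116043] / 0.304752 = 3.969332
d₂ = d₁ − σ√T = 3.969332 − 0.304752 = 3.664579
N(d₁) = 0.999964,  N(d₂) = 0.999876,  e^(−rT) = 0.932762
E₀ = V₀·N(d₁) − D·e^(−rT)·N(d₂)
   = 281.8535·0.999964 − 94.4213·0.932762·0.999876 = 193.781696
B₀ = V₀ − E₀ = 281.8535 − 193.781696 = 88.071804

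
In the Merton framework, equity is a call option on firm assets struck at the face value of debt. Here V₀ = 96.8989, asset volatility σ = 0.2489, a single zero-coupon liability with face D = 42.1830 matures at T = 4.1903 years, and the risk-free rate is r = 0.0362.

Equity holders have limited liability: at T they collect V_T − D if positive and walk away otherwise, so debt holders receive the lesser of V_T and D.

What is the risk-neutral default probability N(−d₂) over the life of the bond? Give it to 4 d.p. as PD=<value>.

d₁ = [ln(V₀/D) + (r + σ²/2)T] / (σ√T)
   = [ln(96.8989/42.1830) + (0.0362 + 0.5·0.2489²)·4.1903] / (0.2489·√4.1903)
   = [0.831651 + 0.281486] / 0.509504 = 2.184747
d₂ = d₁ − σ√T = 2.184747 − 0.509504 = 1.675243
risk-neutral PD = N(−d₂) = N(-1.675243) = 0.046943

PD=0.0469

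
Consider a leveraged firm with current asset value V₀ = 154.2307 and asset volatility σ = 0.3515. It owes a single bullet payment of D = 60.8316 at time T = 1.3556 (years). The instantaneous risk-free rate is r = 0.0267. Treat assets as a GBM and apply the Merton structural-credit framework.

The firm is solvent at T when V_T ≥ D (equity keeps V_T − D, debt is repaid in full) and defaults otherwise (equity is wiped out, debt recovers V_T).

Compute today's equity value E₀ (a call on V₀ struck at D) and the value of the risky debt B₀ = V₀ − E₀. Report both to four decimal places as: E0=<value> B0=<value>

E0=95.6783 B0=58.5524

d₁ = [ln(V₀/D) + (r + σ²/2)T] / (σ√T)
   = [ln(154.2307/60.8316) + (0.0267 + 0.5·0.3515²)·1.3556] / (0.3515·√1.3556)
   = [0.930340 + 0.119938] / 0.409252 = 2.566335
d₂ = d₁ − σ√T = 2.566335 − 0.409252 = 2.157083
N(d₁) = 0.994861,  N(d₂) = 0.984500,  e^(−rT) = 0.964453
E₀ = V₀·N(d₁) − D·e^(−rT)·N(d₂)
   = 154.2307·0.994861 − 60.8316·0.964453·0.984500 = 95.678263
B₀ = V₀ − E₀ = 154.2307 − 95.678263 = 58.552437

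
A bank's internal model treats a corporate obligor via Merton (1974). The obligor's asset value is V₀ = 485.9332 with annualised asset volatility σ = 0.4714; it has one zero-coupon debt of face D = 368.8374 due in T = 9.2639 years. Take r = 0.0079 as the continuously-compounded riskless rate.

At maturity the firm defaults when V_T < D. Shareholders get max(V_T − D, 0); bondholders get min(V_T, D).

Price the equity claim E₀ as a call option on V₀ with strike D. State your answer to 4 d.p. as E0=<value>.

E0=295.2086

d₁ = [ln(V₀/D) + (r + σ²/2)T] / (σ√T)
   = [ln(485.9332/368.8374) + (0.0079 + 0.5·0.4714²)·9.2639] / (0.4714·√9.2639)
   = [0.275715 + 1.102487] / 1.434784 = 0.960565
d₂ = d₁ − σ√T = 0.960565 − 1.434784 = -0.474219
N(d₁) = 0.831614,  N(d₂) = 0.317672,  e^(−rT) = 0.929429
E₀ = V₀·N(d₁) − D·e^(−rT)·N(d₂)
   = 485.9332·0.831614 − 368.8374·0.929429·0.317672 = 295.208583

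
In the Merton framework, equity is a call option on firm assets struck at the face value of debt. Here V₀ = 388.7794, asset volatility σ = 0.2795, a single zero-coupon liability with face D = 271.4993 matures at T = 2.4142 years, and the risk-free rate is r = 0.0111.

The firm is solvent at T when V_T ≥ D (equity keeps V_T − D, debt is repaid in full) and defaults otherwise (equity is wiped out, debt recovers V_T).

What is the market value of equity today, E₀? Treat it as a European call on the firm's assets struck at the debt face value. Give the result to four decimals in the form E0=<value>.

E0=138.5342

d₁ = [ln(V₀/D) + (r + σ²/2)T] / (σ√T)
   = [ln(388.7794/271.4993) + (0.0111 + 0.5·0.2795²)·2.4142] / (0.2795·√2.4142)
   = [0.359053 + 0.121097] / 0.434279 = 1.105625
d₂ = d₁ − σ√T = 1.105625 − 0.434279 = 0.671346
N(d₁) = 0.865555,  N(d₂) = 0.749000,  e^(−rT) = 0.973558
E₀ = V₀·N(d₁) − D·e^(−rT)·N(d₂)
   = 388.7794·0.865555 − 271.4993·0.973558·0.749000 = 138.534192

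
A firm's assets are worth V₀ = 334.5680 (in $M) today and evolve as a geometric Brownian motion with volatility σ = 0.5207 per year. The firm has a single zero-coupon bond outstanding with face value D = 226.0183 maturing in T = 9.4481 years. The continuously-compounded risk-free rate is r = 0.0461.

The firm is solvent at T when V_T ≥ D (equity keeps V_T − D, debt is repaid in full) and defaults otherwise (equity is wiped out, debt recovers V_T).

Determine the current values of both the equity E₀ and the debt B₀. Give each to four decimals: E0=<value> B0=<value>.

E0=246.3581 B0=88.2099

d₁ = [ln(V₀/D) + (r + σ²/2)T] / (σ√T)
   = [ln(334.5680/226.0183) + (0.0461 + 0.5·0.5207²)·9.4481] / (0.5207·√9.4481)
   = [0.392224 + 1.716382] / 1.600515 = 1.317455
d₂ = d₁ − σ√T = 1.317455 − 1.600515 = -0.283061
N(d₁) = 0.906157,  N(d₂) = 0.388565,  e^(−rT) = 0.646904
E₀ = V₀·N(d₁) − D·e^(−rT)·N(d₂)
   = 334.5680·0.906157 − 226.0183·0.646904·0.388565 = 246.358143
B₀ = V₀ − E₀ = 334.5680 − 246.358143 = 88.209857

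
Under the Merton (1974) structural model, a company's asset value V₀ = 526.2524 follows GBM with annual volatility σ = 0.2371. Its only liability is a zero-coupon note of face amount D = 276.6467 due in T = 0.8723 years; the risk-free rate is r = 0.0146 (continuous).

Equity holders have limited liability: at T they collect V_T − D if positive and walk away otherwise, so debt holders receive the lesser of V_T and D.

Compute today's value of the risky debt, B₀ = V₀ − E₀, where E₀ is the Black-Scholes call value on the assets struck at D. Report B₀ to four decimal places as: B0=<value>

d₁ = [ln(V₀/D) + (r + σ²/2)T] / (σ√T)
   = [ln(526.2524/276.6467) + (0.0146 + 0.5·0.2371²)·0.8723] / (0.2371·√0.8723)
   = [0.643040 + 0.037254] / 0.221444 = 3.072078
d₂ = d₁ − σ√T = 3.072078 − 0.221444 = 2.850633
N(d₁) = 0.998937,  N(d₂) = 0.997818,  e^(−rT) = 0.987345
E₀ = V₀·N(d₁) − D·e^(−rT)·N(d₂)
   = 526.2524·0.998937 − 276.6467·0.987345·0.997818 = 253.143175
B₀ = V₀ − E₀ = 526.2524 − 253.143175 = 273.109225

B0=273.1092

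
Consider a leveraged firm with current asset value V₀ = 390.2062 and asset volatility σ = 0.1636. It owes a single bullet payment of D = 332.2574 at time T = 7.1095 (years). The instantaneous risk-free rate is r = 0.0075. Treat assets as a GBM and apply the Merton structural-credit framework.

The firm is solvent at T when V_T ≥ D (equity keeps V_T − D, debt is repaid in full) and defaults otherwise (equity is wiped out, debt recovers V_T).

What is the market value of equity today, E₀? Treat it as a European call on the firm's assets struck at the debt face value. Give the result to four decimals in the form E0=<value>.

d₁ = [ln(V₀/D) + (r + σ²/2)T] / (σ√T)
   = [ln(390.2062/332.2574) + (0.0075 + 0.5·0.1636²)·7.1095] / (0.1636·√7.1095)
   = [0.160765 + 0.148464] / 0.436217 = 0.708888
d₂ = d₁ − σ√T = 0.708888 − 0.436217 = 0.272671
N(d₁) = 0.760803,  N(d₂) = 0.607447,  e^(−rT) = 0.948075
E₀ = V₀·N(d₁) − D·e^(−rT)·N(d₂)
   = 390.2062·0.760803 − 332.2574·0.948075·0.607447 = 105.521219

E0=105.5212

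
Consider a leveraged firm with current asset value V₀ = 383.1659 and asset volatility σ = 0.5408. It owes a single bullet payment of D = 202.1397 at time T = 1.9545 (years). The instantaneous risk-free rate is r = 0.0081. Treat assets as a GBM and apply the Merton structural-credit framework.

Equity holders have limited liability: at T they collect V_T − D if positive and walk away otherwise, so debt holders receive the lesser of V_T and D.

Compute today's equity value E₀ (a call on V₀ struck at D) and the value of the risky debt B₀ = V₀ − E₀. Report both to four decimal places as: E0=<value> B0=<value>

d₁ = [ln(V₀/D) + (r + σ²/2)T] / (σ√T)
   = [ln(383.1659/202.1397) + (0.0081 + 0.5·0.5408²)·1.9545] / (0.5408·√1.9545)
   = [0.639509 + 0.301643] / 0.756057 = 1.244816
d₂ = d₁ − σ√T = 1.244816 − 0.756057 = 0.488759
N(d₁) = 0.893400,  N(d₂) = 0.687494,  e^(−rT) = 0.984293
E₀ = V₀·N(d₁) − D·e^(−rT)·N(d₂)
   = 383.1659·0.893400 − 202.1397·0.984293·0.687494 = 205.533501
B₀ = V₀ − E₀ = 383.1659 − 205.533501 = 177.632399

E0=205.5335 B0=177.6324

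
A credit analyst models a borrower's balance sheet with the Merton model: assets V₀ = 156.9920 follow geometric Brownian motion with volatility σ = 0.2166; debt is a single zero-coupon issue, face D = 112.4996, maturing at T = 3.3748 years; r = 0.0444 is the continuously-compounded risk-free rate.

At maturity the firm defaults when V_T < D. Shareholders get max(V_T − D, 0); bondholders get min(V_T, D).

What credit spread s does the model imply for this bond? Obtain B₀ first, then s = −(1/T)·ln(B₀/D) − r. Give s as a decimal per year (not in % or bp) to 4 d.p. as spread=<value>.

spread=0.0082

d₁ = [ln(V₀/D) + (r + σ²/2)T] / (σ√T)
   = [ln(156.9920/112.4996) + (0.0444 + 0.5·0.2166²)·3.3748] / (0.2166·√3.3748)
   = [0.333245 + 0.229006] / 0.397908 = 1.413020
d₂ = d₁ − σ√T = 1.413020 − 0.397908 = 1.015112
N(d₁) = 0.921175,  N(d₂) = 0.844974,  e^(−rT) = 0.860845
E₀ = V₀·N(d₁) − D·e^(−rT)·N(d₂)
   = 156.9920·0.921175 − 112.4996·0.860845·0.844974 = 62.785891
B₀ = V₀ − E₀ = 156.9920 − 62.785891 = 94.206109
spread = −(1/T)·ln(B₀/D) − r = −(1/3.3748)·ln(94.206109/112.4996) − 0.0444 = 0.00818523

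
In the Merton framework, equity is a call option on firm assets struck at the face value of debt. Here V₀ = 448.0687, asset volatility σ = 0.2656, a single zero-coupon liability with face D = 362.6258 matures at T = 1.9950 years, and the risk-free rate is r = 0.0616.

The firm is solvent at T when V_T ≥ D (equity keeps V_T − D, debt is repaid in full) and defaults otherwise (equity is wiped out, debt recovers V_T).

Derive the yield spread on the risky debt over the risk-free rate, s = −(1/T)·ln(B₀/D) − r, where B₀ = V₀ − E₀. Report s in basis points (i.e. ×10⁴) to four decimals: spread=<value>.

spread=229.4514

d₁ = [ln(V₀/D) + (r + σ²/2)T] / (σ√T)
   = [ln(448.0687/362.6258) + (0.0616 + 0.5·0.2656²)·1.9950] / (0.2656·√1.9950)
   = [0.211575 + 0.193259] / 0.375145 = 1.079140
d₂ = d₁ − σ√T = 1.079140 − 0.375145 = 0.703994
N(d₁) = 0.859737,  N(d₂) = 0.759282,  e^(−rT) = 0.884359
E₀ = V₀·N(d₁) − D·e^(−rT)·N(d₂)
   = 448.0687·0.859737 − 362.6258·0.884359·0.759282 = 141.726158
B₀ = V₀ − E₀ = 448.0687 − 141.726158 = 306.342542
spread = −(1/T)·ln(B₀/D) − r = −(1/1.9950)·ln(306.342542/362.6258) − 0.0616 = 0.02294514
in basis points: 0.02294514 × 10⁴ = 229.4514 bp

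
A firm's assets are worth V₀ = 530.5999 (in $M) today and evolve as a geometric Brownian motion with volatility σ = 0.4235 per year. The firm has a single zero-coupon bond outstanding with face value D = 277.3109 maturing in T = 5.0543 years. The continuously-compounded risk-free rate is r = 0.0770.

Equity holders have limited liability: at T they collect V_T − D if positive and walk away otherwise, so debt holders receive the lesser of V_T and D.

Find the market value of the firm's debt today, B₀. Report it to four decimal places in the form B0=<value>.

B0=168.3735

d₁ = [ln(V₀/D) + (r + σ²/2)T] / (σ√T)
   = [ln(530.5999/277.3109) + (0.0770 + 0.5·0.4235²)·5.0543] / (0.4235·√5.0543)
   = [0.648869 + 0.842431] / 0.952103 = 1.566322
d₂ = d₁ − σ√T = 1.566322 − 0.952103 = 0.614219
N(d₁) = 0.941363,  N(d₂) = 0.730465,  e^(−rT) = 0.677612
E₀ = V₀·N(d₁) − D·e^(−rT)·N(d₂)
   = 530.5999·0.941363 − 277.3109·0.677612·0.730465 = 362.226372
B₀ = V₀ − E₀ = 530.5999 − 362.226372 = 168.373528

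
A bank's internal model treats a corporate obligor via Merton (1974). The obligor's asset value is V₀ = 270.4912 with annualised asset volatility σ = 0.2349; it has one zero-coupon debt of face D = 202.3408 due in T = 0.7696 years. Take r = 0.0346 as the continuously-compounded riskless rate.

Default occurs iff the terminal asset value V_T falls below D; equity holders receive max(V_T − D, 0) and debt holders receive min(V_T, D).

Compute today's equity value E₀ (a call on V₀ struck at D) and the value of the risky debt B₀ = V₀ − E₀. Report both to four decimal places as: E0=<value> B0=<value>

d₁ = [ln(V₀/D) + (r + σ²/2)T] / (σ√T)
   = [ln(270.4912/202.3408) + (0.0346 + 0.5·0.2349²)·0.7696] / (0.2349·√0.7696)
   = [0.290286 + 0.047861] / 0.206070 = 1.640929
d₂ = d₁ − σ√T = 1.640929 − 0.206070 = 1.434859
N(d₁) = 0.949594,  N(d₂) = 0.924336,  e^(−rT) = 0.973723
E₀ = V₀·N(d₁) − D·e^(−rT)·N(d₂)
   = 270.4912·0.949594 − 202.3408·0.973723·0.924336 = 74.740419
B₀ = V₀ − E₀ = 270.4912 − 74.740419 = 195.750781

E0=74.7404 B0=195.7508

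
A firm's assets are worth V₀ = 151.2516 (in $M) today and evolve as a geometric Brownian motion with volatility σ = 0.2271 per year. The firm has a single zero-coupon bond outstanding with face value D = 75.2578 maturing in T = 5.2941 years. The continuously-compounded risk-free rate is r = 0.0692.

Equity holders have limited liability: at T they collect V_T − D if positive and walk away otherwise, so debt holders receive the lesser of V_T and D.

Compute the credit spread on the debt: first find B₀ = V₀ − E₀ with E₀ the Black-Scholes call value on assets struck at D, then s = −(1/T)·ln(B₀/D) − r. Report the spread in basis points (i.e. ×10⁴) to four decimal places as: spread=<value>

spread=12.6149

d₁ = [ln(V₀/D) + (r + σ²/2)T] / (σ√T)
   = [ln(151.2516/75.2578) + (0.0692 + 0.5·0.2271²)·5.2941] / (0.2271·√5.2941)
   = [0.698025 + 0.502872] / 0.522532 = 2.298225
d₂ = d₁ − σ√T = 2.298225 − 0.522532 = 1.775692
N(d₁) = 0.989226,  N(d₂) = 0.962108,  e^(−rT) = 0.693259
E₀ = V₀·N(d₁) − D·e^(−rT)·N(d₂)
   = 151.2516·0.989226 − 75.2578·0.693259·0.962108 = 99.425733
B₀ = V₀ − E₀ = 151.2516 − 99.425733 = 51.825867
spread = −(1/T)·ln(B₀/D) − r = −(1/5.2941)·ln(51.825867/75.2578) − 0.0692 = 0.00126149
in basis points: 0.00126149 × 10⁴ = 12.6149 bp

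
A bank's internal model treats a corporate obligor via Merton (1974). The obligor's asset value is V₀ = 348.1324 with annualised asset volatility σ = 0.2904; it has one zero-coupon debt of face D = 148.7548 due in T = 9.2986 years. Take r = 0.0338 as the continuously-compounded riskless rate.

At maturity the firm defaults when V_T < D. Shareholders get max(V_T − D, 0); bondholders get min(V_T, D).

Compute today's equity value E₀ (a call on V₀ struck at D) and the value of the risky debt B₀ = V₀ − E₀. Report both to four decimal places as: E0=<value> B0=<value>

E0=246.5901 B0=101.5423

d₁ = [ln(V₀/D) + (r + σ²/2)T] / (σ√T)
   = [ln(348.1324/148.7548) + (0.0338 + 0.5·0.2904²)·9.2986] / (0.2904·√9.2986)
   = [0.850284 + 0.706378] / 0.885534 = 1.757879
d₂ = d₁ − σ√T = 1.757879 − 0.885534 = 0.872344
N(d₁) = 0.960616,  N(d₂) = 0.808490,  e^(−rT) = 0.730305
E₀ = V₀·N(d₁) − D·e^(−rT)·N(d₂)
   = 348.1324·0.960616 − 148.7548·0.730305·0.808490 = 246.590104
B₀ = V₀ − E₀ = 348.1324 − 246.590104 = 101.542296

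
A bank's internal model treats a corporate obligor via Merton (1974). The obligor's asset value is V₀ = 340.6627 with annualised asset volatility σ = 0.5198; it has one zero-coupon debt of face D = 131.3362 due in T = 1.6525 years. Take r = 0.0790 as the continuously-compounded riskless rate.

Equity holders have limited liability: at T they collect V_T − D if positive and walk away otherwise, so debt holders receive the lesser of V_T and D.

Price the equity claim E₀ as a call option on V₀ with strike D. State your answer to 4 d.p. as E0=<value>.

E0=228.2047

d₁ = [ln(V₀/D) + (r + σ²/2)T] / (σ√T)
   = [ln(340.6627/131.3362) + (0.0790 + 0.5·0.5198²)·1.6525] / (0.5198·√1.6525)
   = [0.953132 + 0.353794] / 0.668201 = 1.955888
d₂ = d₁ − σ√T = 1.955888 − 0.668201 = 1.287687
N(d₁) = 0.974761,  N(d₂) = 0.901073,  e^(−rT) = 0.877615
E₀ = V₀·N(d₁) − D·e^(−rT)·N(d₂)
   = 340.6627·0.974761 − 131.3362·0.877615·0.901073 = 228.204694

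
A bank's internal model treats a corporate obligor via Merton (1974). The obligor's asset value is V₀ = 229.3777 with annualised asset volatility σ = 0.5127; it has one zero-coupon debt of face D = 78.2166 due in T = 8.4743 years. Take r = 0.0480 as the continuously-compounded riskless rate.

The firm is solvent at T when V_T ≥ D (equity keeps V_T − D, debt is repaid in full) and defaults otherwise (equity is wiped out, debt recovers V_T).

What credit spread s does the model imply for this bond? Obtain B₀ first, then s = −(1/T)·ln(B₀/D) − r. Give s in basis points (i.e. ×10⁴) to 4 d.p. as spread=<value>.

d₁ = [ln(V₀/D) + (r + σ²/2)T] / (σ√T)
   = [ln(229.3777/78.2166) + (0.0480 + 0.5·0.5127²)·8.4743] / (0.5127·√8.4743)
   = [1.075888 + 1.520549] / 1.492503 = 1.739653
d₂ = d₁ − σ√T = 1.739653 − 1.492503 = 0.247150
N(d₁) = 0.959040,  N(d₂) = 0.597604,  e^(−rT) = 0.665800
E₀ = V₀·N(d₁) − D·e^(−rT)·N(d₂)
   = 229.3777·0.959040 − 78.2166·0.665800·0.597604 = 188.861220
B₀ = V₀ − E₀ = 229.3777 − 188.861220 = 40.516480
spread = −(1/T)·ln(B₀/D) − r = −(1/8.4743)·ln(40.516480/78.2166) − 0.0480 = 0.02961976
in basis points: 0.02961976 × 10⁴ = 296.1976 bp

spread=296.1976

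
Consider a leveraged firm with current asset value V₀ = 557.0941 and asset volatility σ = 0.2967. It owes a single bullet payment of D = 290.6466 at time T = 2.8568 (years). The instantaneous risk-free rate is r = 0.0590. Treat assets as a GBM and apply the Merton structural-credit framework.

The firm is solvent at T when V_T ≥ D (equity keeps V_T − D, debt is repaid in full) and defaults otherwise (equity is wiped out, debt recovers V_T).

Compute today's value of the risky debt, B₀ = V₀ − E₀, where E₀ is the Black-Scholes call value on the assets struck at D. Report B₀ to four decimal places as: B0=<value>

B0=241.6738

d₁ = [ln(V₀/D) + (r + σ²/2)T] / (σ√T)
   = [ln(557.0941/290.6466) + (0.0590 + 0.5·0.2967²)·2.8568] / (0.2967·√2.8568)
   = [0.650626 + 0.294295] / 0.501484 = 1.884247
d₂ = d₁ − σ√T = 1.884247 − 0.501484 = 1.382763
N(d₁) = 0.970234,  N(d₂) = 0.916631,  e^(−rT) = 0.844888
E₀ = V₀·N(d₁) − D·e^(−rT)·N(d₂)
   = 557.0941·0.970234 − 290.6466·0.844888·0.916631 = 315.420302
B₀ = V₀ − E₀ = 557.0941 − 315.420302 = 241.673798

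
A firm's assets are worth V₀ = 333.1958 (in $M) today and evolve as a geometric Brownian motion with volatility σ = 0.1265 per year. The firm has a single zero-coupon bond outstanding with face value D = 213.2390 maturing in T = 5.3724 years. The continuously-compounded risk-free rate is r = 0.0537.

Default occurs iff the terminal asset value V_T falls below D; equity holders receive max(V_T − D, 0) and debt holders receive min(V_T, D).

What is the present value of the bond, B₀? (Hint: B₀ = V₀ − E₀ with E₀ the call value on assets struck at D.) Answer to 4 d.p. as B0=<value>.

d₁ = [ln(V₀/D) + (r + σ²/2)T] / (σ√T)
   = [ln(333.1958/213.2390) + (0.0537 + 0.5·0.1265²)·5.3724] / (0.1265·√5.3724)
   = [0.446317 + 0.331483] / 0.293207 = 2.652731
d₂ = d₁ − σ√T = 2.652731 − 0.293207 = 2.359523
N(d₁) = 0.996008,  N(d₂) = 0.990851,  e^(−rT) = 0.749388
E₀ = V₀·N(d₁) − D·e^(−rT)·N(d₂)
   = 333.1958·0.996008 − 213.2390·0.749388·0.990851 = 173.528825
B₀ = V₀ − E₀ = 333.1958 − 173.528825 = 159.666975

B0=159.6670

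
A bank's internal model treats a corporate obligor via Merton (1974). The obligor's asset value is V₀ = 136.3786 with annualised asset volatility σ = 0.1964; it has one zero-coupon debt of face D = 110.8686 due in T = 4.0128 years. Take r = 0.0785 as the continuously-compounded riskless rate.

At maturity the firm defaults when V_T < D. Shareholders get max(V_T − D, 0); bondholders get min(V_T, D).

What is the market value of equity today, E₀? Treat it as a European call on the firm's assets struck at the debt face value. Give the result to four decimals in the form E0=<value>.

E0=57.2205

d₁ = [ln(V₀/D) + (r + σ²/2)T] / (σ√T)
   = [ln(136.3786/110.8686) + (0.0785 + 0.5·0.1964²)·4.0128] / (0.1964·√4.0128)
   = [0.207089 + 0.392398] / 0.393428 = 1.523752
d₂ = d₁ − σ√T = 1.523752 − 0.393428 = 1.130324
N(d₁) = 0.936215,  N(d₂) = 0.870830,  e^(−rT) = 0.729785
E₀ = V₀·N(d₁) − D·e^(−rT)·N(d₂)
   = 136.3786·0.936215 − 110.8686·0.729785·0.870830 = 57.220532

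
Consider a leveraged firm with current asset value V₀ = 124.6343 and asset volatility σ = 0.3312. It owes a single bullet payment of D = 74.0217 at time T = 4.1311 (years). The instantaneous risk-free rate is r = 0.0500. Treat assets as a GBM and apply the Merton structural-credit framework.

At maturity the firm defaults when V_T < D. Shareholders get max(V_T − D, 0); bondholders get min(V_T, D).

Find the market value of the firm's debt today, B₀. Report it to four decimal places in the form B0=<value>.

B0=56.2026

d₁ = [ln(V₀/D) + (r + σ²/2)T] / (σ√T)
   = [ln(124.6343/74.0217) + (0.0500 + 0.5·0.3312²)·4.1311] / (0.3312·√4.1311)
   = [0.521026 + 0.433132] / 0.673168 = 1.417415
d₂ = d₁ − σ√T = 1.417415 − 0.673168 = 0.744247
N(d₁) = 0.921819,  N(d₂) = 0.771637,  e^(−rT) = 0.813382
E₀ = V₀·N(d₁) − D·e^(−rT)·N(d₂)
   = 124.6343·0.921819 − 74.0217·0.813382·0.771637 = 68.431682
B₀ = V₀ − E₀ = 124.6343 − 68.431682 = 56.202618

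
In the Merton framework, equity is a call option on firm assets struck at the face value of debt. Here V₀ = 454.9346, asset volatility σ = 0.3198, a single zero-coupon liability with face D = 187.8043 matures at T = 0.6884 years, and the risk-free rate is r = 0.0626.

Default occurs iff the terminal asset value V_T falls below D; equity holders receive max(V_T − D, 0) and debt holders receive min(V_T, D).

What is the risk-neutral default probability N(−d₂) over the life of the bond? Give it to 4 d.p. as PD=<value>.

d₁ = [ln(V₀/D) + (r + σ²/2)T] / (σ√T)
   = [ln(454.9346/187.8043) + (0.0626 + 0.5·0.3198²)·0.6884] / (0.3198·√0.6884)
   = [0.884753 + 0.078296] / 0.265338 = 3.629523
d₂ = d₁ − σ√T = 3.629523 − 0.265338 = 3.364185
risk-neutral PD = N(−d₂) = N(-3.364185) = 0.000384

PD=0.0004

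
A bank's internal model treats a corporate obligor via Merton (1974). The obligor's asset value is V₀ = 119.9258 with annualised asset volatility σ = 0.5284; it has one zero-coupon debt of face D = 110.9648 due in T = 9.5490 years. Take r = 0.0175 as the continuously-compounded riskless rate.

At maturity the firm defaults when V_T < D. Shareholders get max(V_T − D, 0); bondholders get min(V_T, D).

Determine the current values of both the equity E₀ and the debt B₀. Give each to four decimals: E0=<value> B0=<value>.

E0=76.1944 B0=43.7314

d₁ = [ln(V₀/D) + (r + σ²/2)T] / (σ√T)
   = [ln(119.9258/110.9648) + (0.0175 + 0.5·0.5284²)·9.5490] / (0.5284·√9.5490)
   = [0.077660 + 1.500179] / 1.632833 = 0.966320
d₂ = d₁ − σ√T = 0.966320 − 1.632833 = -0.666513
N(d₁) = 0.833058,  N(d₂) = 0.252542,  e^(−rT) = 0.846109
E₀ = V₀·N(d₁) − D·e^(−rT)·N(d₂)
   = 119.9258·0.833058 − 110.9648·0.846109·0.252542 = 76.194442
B₀ = V₀ − E₀ = 119.9258 − 76.194442 = 43.731358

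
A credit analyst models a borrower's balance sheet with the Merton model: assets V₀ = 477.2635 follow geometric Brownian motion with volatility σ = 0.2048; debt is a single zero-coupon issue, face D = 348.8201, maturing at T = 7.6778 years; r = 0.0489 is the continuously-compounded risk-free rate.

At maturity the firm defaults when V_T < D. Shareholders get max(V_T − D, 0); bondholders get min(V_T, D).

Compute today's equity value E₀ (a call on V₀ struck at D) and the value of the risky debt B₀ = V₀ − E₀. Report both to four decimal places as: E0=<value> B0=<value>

E0=247.8088 B0=229.4547

d₁ = [ln(V₀/D) + (r + σ²/2)T] / (σ√T)
   = [ln(477.2635/348.8201) + (0.0489 + 0.5·0.2048²)·7.6778] / (0.2048·√7.6778)
   = [0.313512 + 0.536460] / 0.567477 = 1.497808
d₂ = d₁ − σ√T = 1.497808 − 0.567477 = 0.930331
N(d₁) = 0.932908,  N(d₂) = 0.823900,  e^(−rT) = 0.686984
E₀ = V₀·N(d₁) − D·e^(−rT)·N(d₂)
   = 477.2635·0.932908 − 348.8201·0.686984·0.823900 = 247.808835
B₀ = V₀ − E₀ = 477.2635 − 247.808835 = 229.454665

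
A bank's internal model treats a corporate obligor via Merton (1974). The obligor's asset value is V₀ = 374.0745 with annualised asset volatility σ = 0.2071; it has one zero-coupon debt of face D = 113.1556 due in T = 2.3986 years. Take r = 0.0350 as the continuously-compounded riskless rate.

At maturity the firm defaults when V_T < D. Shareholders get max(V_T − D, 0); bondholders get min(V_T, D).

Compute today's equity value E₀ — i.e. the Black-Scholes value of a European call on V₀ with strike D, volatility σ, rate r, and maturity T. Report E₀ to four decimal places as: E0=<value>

E0=270.0311

d₁ = [ln(V₀/D) + (r + σ²/2)T] / (σ√T)
   = [ln(374.0745/113.1556) + (0.0350 + 0.5·0.2071²)·2.3986] / (0.2071·√2.3986)
   = [1.195691 + 0.135389] / 0.320744 = 4.149974
d₂ = d₁ − σ√T = 4.149974 − 0.320744 = 3.829229
N(d₁) = 0.999983,  N(d₂) = 0.999936,  e^(−rT) = 0.919476
E₀ = V₀·N(d₁) − D·e^(−rT)·N(d₂)
   = 374.0745·0.999983 − 113.1556·0.919476·0.999936 = 270.031074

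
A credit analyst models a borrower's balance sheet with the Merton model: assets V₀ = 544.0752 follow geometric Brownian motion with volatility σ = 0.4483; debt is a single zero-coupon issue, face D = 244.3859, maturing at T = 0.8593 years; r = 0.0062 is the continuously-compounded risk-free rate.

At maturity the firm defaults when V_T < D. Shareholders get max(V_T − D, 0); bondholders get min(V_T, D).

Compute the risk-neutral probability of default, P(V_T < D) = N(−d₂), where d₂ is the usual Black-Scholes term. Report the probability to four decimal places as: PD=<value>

PD=0.0417

d₁ = [ln(V₀/D) + (r + σ²/2)T] / (σ√T)
   = [ln(544.0752/244.3859) + (0.0062 + 0.5·0.4483²)·0.8593] / (0.4483·√0.8593)
   = [0.800339 + 0.091676] / 0.415567 = 2.146500
d₂ = d₁ − σ√T = 2.146500 − 0.415567 = 1.730933
risk-neutral PD = N(−d₂) = N(-1.730933) = 0.041732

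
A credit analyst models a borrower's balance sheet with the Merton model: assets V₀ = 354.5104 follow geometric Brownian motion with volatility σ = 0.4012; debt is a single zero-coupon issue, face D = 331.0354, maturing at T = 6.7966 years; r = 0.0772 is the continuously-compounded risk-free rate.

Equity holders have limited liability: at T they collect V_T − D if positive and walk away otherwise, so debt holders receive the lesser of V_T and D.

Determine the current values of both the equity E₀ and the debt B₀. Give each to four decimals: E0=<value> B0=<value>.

d₁ = [ln(V₀/D) + (r + σ²/2)T] / (σ√T)
   = [ln(354.5104/331.0354) + (0.0772 + 0.5·0.4012²)·6.7966] / (0.4012·√6.7966)
   = [0.068512 + 1.071693] / 1.045940 = 1.090125
d₂ = d₁ − σ√T = 1.090125 − 1.045940 = 0.044185
N(d₁) = 0.862171,  N(d₂) = 0.517621,  e^(−rT) = 0.591734
E₀ = V₀·N(d₁) − D·e^(−rT)·N(d₂)
   = 354.5104·0.862171 − 331.0354·0.591734·0.517621 = 204.254274
B₀ = V₀ − E₀ = 354.5104 − 204.254274 = 150.256126

E0=204.2543 B0=150.2561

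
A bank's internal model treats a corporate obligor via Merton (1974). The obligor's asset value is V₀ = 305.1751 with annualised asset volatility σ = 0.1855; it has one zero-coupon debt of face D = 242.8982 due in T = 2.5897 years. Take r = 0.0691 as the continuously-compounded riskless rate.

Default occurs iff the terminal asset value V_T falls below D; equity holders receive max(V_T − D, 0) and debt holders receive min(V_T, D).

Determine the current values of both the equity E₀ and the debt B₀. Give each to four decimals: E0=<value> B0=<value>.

d₁ = [ln(V₀/D) + (r + σ²/2)T] / (σ√T)
   = [ln(305.1751/242.8982) + (0.0691 + 0.5·0.1855²)·2.5897] / (0.1855·√2.5897)
   = [0.228243 + 0.223504] / 0.298517 = 1.513308
d₂ = d₁ − σ√T = 1.513308 − 0.298517 = 1.214791
N(d₁) = 0.934899,  N(d₂) = 0.887777,  e^(−rT) = 0.836149
E₀ = V₀·N(d₁) − D·e^(−rT)·N(d₂)
   = 305.1751·0.934899 − 242.8982·0.836149·0.887777 = 105.001220
B₀ = V₀ − E₀ = 305.1751 − 105.001220 = 200.173880

E0=105.0012 B0=200.1739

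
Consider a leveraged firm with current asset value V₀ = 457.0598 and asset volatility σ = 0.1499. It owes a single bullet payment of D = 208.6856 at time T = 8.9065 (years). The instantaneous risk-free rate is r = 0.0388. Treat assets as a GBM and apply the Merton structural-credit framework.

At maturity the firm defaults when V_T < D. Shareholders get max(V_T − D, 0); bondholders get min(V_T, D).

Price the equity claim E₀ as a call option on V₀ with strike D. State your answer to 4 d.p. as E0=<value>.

d₁ = [ln(V₀/D) + (r + σ²/2)T] / (σ√T)
   = [ln(457.0598/208.6856) + (0.0388 + 0.5·0.1499²)·8.9065] / (0.1499·√8.9065)
   = [0.783985 + 0.445637] / 0.447358 = 2.748632
d₂ = d₁ − σ√T = 2.748632 − 0.447358 = 2.301274
N(d₁) = 0.997008,  N(d₂) = 0.989312,  e^(−rT) = 0.707815
E₀ = V₀·N(d₁) − D·e^(−rT)·N(d₂)
   = 457.0598·0.997008 − 208.6856·0.707815·0.989312 = 309.560073

E0=309.5601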